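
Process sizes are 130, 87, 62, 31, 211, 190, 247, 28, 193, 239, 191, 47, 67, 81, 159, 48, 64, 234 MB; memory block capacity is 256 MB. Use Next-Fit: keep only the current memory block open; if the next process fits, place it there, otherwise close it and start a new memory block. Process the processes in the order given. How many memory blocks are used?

Put 130 MB in memory block 1; 126 MB remain.
Put 87 MB in memory block 1; 39 MB remain.
Put 62 MB in memory block 2; 194 MB remain.
Put 31 MB in memory block 2; 163 MB remain.
Put 211 MB in memory block 3; 45 MB remain.
Put 190 MB in memory block 4; 66 MB remain.
Put 247 MB in memory block 5; 9 MB remain.
Put 28 MB in memory block 6; 228 MB remain.
Put 193 MB in memory block 6; 35 MB remain.
Put 239 MB in memory block 7; 17 MB remain.
Put 191 MB in memory block 8; 65 MB remain.
Put 47 MB in memory block 8; 18 MB remain.
Put 67 MB in memory block 9; 189 MB remain.
Put 81 MB in memory block 9; 108 MB remain.
Put 159 MB in memory block 10; 97 MB remain.
Put 48 MB in memory block 10; 49 MB remain.
Put 64 MB in memory block 11; 192 MB remain.
Put 234 MB in memory block 12; 22 MB remain.
Final memory blocks: [130,87] [62,31] [211] [190] [247] [28,193] [239] [191,47] [67,81] [159,48] [64] [234].

12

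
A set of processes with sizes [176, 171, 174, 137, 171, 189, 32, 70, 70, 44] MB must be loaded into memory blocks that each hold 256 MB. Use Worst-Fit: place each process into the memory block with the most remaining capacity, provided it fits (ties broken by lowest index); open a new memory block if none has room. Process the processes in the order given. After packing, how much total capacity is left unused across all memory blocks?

302

memory block 1: place 176 MB, 80 MB left
memory block 2: place 171 MB, 85 MB left
memory block 3: place 174 MB, 82 MB left
memory block 4: place 137 MB, 119 MB left
memory block 5: place 171 MB, 85 MB left
memory block 6: place 189 MB, 67 MB left
memory block 4: place 32 MB, 87 MB left
memory block 4: place 70 MB, 17 MB left
memory block 2: place 70 MB, 15 MB left
memory block 5: place 44 MB, 41 MB left
6 memory blocks × 256 MB = 1536 MB; used 1234 MB; unused 302 MB.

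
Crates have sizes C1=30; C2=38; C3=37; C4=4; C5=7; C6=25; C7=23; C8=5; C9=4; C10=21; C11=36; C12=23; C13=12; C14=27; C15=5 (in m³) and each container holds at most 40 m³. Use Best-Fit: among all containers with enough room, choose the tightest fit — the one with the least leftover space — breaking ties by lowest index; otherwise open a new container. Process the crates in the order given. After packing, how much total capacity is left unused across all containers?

container 1: place C1 (30 m³), 10 m³ left
container 2: place C2 (38 m³), 2 m³ left
container 3: place C3 (37 m³), 3 m³ left
container 1: place C4 (4 m³), 6 m³ left
container 4: place C5 (7 m³), 33 m³ left
container 4: place C6 (25 m³), 8 m³ left
container 5: place C7 (23 m³), 17 m³ left
container 1: place C8 (5 m³), 1 m³ left
container 4: place C9 (4 m³), 4 m³ left
container 6: place C10 (21 m³), 19 m³ left
container 7: place C11 (36 m³), 4 m³ left
container 8: place C12 (23 m³), 17 m³ left
container 5: place C13 (12 m³), 5 m³ left
container 9: place C14 (27 m³), 13 m³ left
container 5: place C15 (5 m³), 0 m³ left
9 containers × 40 m³ = 360 m³; used 297 m³; unused 63 m³.

63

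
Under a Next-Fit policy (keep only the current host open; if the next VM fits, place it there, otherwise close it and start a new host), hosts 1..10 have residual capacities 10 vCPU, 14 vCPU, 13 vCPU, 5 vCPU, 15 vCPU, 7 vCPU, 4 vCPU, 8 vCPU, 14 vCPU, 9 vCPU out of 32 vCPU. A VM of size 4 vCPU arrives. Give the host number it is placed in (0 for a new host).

10

Next-Fit only looks at host 10, which has 9 vCPU free.
4 vCPU fits there.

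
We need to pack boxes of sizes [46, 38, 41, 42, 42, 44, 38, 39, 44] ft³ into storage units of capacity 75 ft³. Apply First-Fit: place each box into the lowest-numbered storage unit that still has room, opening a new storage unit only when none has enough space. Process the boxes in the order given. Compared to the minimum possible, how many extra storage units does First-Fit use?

First-Fit: [46] [38] [41] [42] [42] [44] [38] [39] [44] → 9 storage units.
9 boxes exceed 37.5 ft³ (half the capacity), and no two of those can share a storage unit, so at least 9 storage units are needed.
So 9 is already optimal.

0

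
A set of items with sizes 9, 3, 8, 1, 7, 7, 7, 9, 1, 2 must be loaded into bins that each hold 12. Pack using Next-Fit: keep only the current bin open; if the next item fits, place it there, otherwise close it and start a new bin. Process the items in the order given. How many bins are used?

9 → bin 1 (remaining 3)
3 → bin 1 (remaining 0)
8 → bin 2 (remaining 4)
1 → bin 2 (remaining 3)
7 → bin 3 (remaining 5)
7 → bin 4 (remaining 5)
7 → bin 5 (remaining 5)
9 → bin 6 (remaining 3)
1 → bin 6 (remaining 2)
2 → bin 6 (remaining 0)

6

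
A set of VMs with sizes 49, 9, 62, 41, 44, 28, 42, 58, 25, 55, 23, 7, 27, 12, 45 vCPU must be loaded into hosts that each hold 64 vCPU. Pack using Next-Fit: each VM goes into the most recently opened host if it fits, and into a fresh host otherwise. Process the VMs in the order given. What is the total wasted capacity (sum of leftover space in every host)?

host 1: place 49 vCPU, 15 vCPU left
host 1: place 9 vCPU, 6 vCPU left
host 2: place 62 vCPU, 2 vCPU left
host 3: place 41 vCPU, 23 vCPU left
host 4: place 44 vCPU, 20 vCPU left
host 5: place 28 vCPU, 36 vCPU left
host 6: place 42 vCPU, 22 vCPU left
host 7: place 58 vCPU, 6 vCPU left
host 8: place 25 vCPU, 39 vCPU left
host 9: place 55 vCPU, 9 vCPU left
host 10: place 23 vCPU, 41 vCPU left
host 10: place 7 vCPU, 34 vCPU left
host 10: place 27 vCPU, 7 vCPU left
host 11: place 12 vCPU, 52 vCPU left
host 11: place 45 vCPU, 7 vCPU left
11 hosts × 64 vCPU = 704 vCPU; used 527 vCPU; unused 177 vCPU.

177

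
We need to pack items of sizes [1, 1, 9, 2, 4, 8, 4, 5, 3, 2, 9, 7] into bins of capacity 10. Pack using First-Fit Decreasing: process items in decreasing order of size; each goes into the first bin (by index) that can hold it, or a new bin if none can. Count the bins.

6

Sorted descending: 9, 9, 8, 7, 5, 4, 4, 3, 2, 2, 1, 1.
9 → bin 1 (remaining 1)
9 → bin 2 (remaining 1)
8 → bin 3 (remaining 2)
7 → bin 4 (remaining 3)
5 → bin 5 (remaining 5)
4 → bin 5 (remaining 1)
4 → bin 6 (remaining 6)
3 → bin 4 (remaining 0)
2 → bin 3 (remaining 0)
2 → bin 6 (remaining 4)
1 → bin 1 (remaining 0)
1 → bin 2 (remaining 0)
Final bins: [9,1] [9,1] [8,2] [7,3] [5,4] [4,2].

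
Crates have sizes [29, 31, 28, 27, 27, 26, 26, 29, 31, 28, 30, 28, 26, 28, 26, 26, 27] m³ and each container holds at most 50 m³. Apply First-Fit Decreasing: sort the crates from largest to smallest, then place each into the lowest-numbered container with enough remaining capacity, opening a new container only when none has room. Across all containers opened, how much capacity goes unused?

377

Sorted descending: 31, 31, 30, 29, 29, 28, 28, 28, 28, 27, 27, 27, 26, 26, 26, 26, 26.
31 m³ → container 1 (remaining 19 m³)
31 m³ → container 2 (remaining 19 m³)
30 m³ → container 3 (remaining 20 m³)
29 m³ → container 4 (remaining 21 m³)
29 m³ → container 5 (remaining 21 m³)
28 m³ → container 6 (remaining 22 m³)
28 m³ → container 7 (remaining 22 m³)
28 m³ → container 8 (remaining 22 m³)
28 m³ → container 9 (remaining 22 m³)
27 m³ → container 10 (remaining 23 m³)
27 m³ → container 11 (remaining 23 m³)
27 m³ → container 12 (remaining 23 m³)
26 m³ → container 13 (remaining 24 m³)
26 m³ → container 14 (remaining 24 m³)
26 m³ → container 15 (remaining 24 m³)
26 m³ → container 16 (remaining 24 m³)
26 m³ → container 17 (remaining 24 m³)
17 containers × 50 m³ = 850 m³; used 473 m³; unused 377 m³.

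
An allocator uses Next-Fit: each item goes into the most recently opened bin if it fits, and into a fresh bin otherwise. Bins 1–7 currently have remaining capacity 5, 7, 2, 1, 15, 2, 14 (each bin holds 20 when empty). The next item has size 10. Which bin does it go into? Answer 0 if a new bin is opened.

Next-Fit only looks at bin 7, which has 14 free.
10 fits there.

7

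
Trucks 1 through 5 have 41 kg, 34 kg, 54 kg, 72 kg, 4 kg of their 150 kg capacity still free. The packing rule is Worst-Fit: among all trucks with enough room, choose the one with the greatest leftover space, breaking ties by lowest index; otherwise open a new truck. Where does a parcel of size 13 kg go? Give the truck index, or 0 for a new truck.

4

Trucks with room: truck 1 (41 kg), truck 2 (34 kg), truck 3 (54 kg), truck 4 (72 kg).
Most room is truck 4 with 72 kg free.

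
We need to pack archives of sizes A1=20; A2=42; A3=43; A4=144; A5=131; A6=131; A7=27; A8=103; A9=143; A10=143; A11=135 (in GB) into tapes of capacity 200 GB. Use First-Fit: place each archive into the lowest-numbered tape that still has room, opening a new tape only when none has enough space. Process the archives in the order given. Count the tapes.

8

A1 (20 GB) → tape 1 (remaining 180 GB)
A2 (42 GB) → tape 1 (remaining 138 GB)
A3 (43 GB) → tape 1 (remaining 95 GB)
A4 (144 GB) → tape 2 (remaining 56 GB)
A5 (131 GB) → tape 3 (remaining 69 GB)
A6 (131 GB) → tape 4 (remaining 69 GB)
A7 (27 GB) → tape 1 (remaining 68 GB)
A8 (103 GB) → tape 5 (remaining 97 GB)
A9 (143 GB) → tape 6 (remaining 57 GB)
A10 (143 GB) → tape 7 (remaining 57 GB)
A11 (135 GB) → tape 8 (remaining 65 GB)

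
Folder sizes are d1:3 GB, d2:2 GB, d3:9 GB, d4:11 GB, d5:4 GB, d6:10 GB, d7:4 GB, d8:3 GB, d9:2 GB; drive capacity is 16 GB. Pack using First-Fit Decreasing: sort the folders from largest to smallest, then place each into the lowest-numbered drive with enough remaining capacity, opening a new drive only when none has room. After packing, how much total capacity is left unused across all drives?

16

Sorted descending: 11, 10, 9, 4, 4, 3, 3, 2, 2.
drive 1: place 11 GB, 5 GB left
drive 2: place 10 GB, 6 GB left
drive 3: place 9 GB, 7 GB left
drive 1: place 4 GB, 1 GB left
drive 2: place 4 GB, 2 GB left
drive 3: place 3 GB, 4 GB left
drive 3: place 3 GB, 1 GB left
drive 2: place 2 GB, 0 GB left
drive 4: place 2 GB, 14 GB left
4 drives × 16 GB = 64 GB; used 48 GB; unused 16 GB.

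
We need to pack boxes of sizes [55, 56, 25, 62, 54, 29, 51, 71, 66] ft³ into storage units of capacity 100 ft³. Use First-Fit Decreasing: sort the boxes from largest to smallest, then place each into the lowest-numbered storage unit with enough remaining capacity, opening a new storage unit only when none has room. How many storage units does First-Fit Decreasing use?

7 storage units

Sorted descending: 71, 66, 62, 56, 55, 54, 51, 29, 25.
storage unit 1: place 71 ft³, 29 ft³ left
storage unit 2: place 66 ft³, 34 ft³ left
storage unit 3: place 62 ft³, 38 ft³ left
storage unit 4: place 56 ft³, 44 ft³ left
storage unit 5: place 55 ft³, 45 ft³ left
storage unit 6: place 54 ft³, 46 ft³ left
storage unit 7: place 51 ft³, 49 ft³ left
storage unit 1: place 29 ft³, 0 ft³ left
storage unit 2: place 25 ft³, 9 ft³ left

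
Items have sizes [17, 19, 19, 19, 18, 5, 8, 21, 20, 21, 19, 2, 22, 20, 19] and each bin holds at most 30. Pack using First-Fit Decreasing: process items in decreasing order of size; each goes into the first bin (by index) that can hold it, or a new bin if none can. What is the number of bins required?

12 bins

Sorted descending: 22, 21, 21, 20, 20, 19, 19, 19, 19, 19, 18, 17, 8, 5, 2.
22 → bin 1 (remaining 8)
21 → bin 2 (remaining 9)
21 → bin 3 (remaining 9)
20 → bin 4 (remaining 10)
20 → bin 5 (remaining 10)
19 → bin 6 (remaining 11)
19 → bin 7 (remaining 11)
19 → bin 8 (remaining 11)
19 → bin 9 (remaining 11)
19 → bin 10 (remaining 11)
18 → bin 11 (remaining 12)
17 → bin 12 (remaining 13)
8 → bin 1 (remaining 0)
5 → bin 2 (remaining 4)
2 → bin 2 (remaining 2)
Final bins: [22,8] [21,5,2] [21] [20] [20] [19] [19] [19] [19] [19] [18] [17].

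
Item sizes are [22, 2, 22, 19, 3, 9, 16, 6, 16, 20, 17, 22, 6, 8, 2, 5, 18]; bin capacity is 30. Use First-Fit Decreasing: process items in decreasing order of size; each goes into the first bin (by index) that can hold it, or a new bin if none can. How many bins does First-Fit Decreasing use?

Sorted descending: 22, 22, 22, 20, 19, 18, 17, 16, 16, 9, 8, 6, 6, 5, 3, 2, 2.
Put 22 in bin 1; 8 remain.
Put 22 in bin 2; 8 remain.
Put 22 in bin 3; 8 remain.
Put 20 in bin 4; 10 remain.
Put 19 in bin 5; 11 remain.
Put 18 in bin 6; 12 remain.
Put 17 in bin 7; 13 remain.
Put 16 in bin 8; 14 remain.
Put 16 in bin 9; 14 remain.
Put 9 in bin 4; 1 remain.
Put 8 in bin 1; 0 remain.
Put 6 in bin 2; 2 remain.
Put 6 in bin 3; 2 remain.
Put 5 in bin 5; 6 remain.
Put 3 in bin 5; 3 remain.
Put 2 in bin 2; 0 remain.
Put 2 in bin 3; 0 remain.

9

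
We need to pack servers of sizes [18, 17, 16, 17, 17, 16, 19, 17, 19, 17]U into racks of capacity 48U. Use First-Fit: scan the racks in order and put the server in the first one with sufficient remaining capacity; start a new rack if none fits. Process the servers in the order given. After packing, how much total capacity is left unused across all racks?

18U → rack 1 (remaining 30U)
17U → rack 1 (remaining 13U)
16U → rack 2 (remaining 32U)
17U → rack 2 (remaining 15U)
17U → rack 3 (remaining 31U)
16U → rack 3 (remaining 15U)
19U → rack 4 (remaining 29U)
17U → rack 4 (remaining 12U)
19U → rack 5 (remaining 29U)
17U → rack 5 (remaining 12U)
5 racks × 48U = 240U; used 173U; unused 67U.

67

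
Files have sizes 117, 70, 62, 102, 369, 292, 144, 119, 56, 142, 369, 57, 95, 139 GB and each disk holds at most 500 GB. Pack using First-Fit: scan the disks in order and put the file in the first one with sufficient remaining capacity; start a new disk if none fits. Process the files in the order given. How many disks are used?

5

disk 1: place 117 GB, 383 GB left
disk 1: place 70 GB, 313 GB left
disk 1: place 62 GB, 251 GB left
disk 1: place 102 GB, 149 GB left
disk 2: place 369 GB, 131 GB left
disk 3: place 292 GB, 208 GB left
disk 1: place 144 GB, 5 GB left
disk 2: place 119 GB, 12 GB left
disk 3: place 56 GB, 152 GB left
disk 3: place 142 GB, 10 GB left
disk 4: place 369 GB, 131 GB left
disk 4: place 57 GB, 74 GB left
disk 5: place 95 GB, 405 GB left
disk 5: place 139 GB, 266 GB left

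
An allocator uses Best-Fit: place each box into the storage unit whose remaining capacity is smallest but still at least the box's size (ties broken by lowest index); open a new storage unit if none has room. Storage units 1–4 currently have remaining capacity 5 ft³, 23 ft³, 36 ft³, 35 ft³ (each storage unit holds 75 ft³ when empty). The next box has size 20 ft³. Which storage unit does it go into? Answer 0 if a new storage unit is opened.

2

Storage units with room: storage unit 2 (23 ft³), storage unit 3 (36 ft³), storage unit 4 (35 ft³).
Tightest fit is storage unit 2 with 23 ft³ free.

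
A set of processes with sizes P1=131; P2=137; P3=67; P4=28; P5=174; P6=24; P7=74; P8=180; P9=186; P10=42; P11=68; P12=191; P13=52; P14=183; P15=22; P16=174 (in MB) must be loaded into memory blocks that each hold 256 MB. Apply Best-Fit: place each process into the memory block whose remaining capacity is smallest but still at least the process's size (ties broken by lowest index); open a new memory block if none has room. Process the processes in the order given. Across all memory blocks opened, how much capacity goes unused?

Put P1 (131 MB) in memory block 1; 125 MB remain.
Put P2 (137 MB) in memory block 2; 119 MB remain.
Put P3 (67 MB) in memory block 2; 52 MB remain.
Put P4 (28 MB) in memory block 2; 24 MB remain.
Put P5 (174 MB) in memory block 3; 82 MB remain.
Put P6 (24 MB) in memory block 2; 0 MB remain.
Put P7 (74 MB) in memory block 3; 8 MB remain.
Put P8 (180 MB) in memory block 4; 76 MB remain.
Put P9 (186 MB) in memory block 5; 70 MB remain.
Put P10 (42 MB) in memory block 5; 28 MB remain.
Put P11 (68 MB) in memory block 4; 8 MB remain.
Put P12 (191 MB) in memory block 6; 65 MB remain.
Put P13 (52 MB) in memory block 6; 13 MB remain.
Put P14 (183 MB) in memory block 7; 73 MB remain.
Put P15 (22 MB) in memory block 5; 6 MB remain.
Put P16 (174 MB) in memory block 8; 82 MB remain.
8 memory blocks × 256 MB = 2048 MB; used 1733 MB; unused 315 MB.

315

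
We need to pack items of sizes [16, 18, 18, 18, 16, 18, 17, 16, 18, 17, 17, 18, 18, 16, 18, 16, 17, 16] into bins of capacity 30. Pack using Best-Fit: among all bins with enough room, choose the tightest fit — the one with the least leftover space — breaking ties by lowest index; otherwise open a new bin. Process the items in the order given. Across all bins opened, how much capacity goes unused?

232

Put 16 in bin 1; 14 remain.
Put 18 in bin 2; 12 remain.
Put 18 in bin 3; 12 remain.
Put 18 in bin 4; 12 remain.
Put 16 in bin 5; 14 remain.
Put 18 in bin 6; 12 remain.
Put 17 in bin 7; 13 remain.
Put 16 in bin 8; 14 remain.
Put 18 in bin 9; 12 remain.
Put 17 in bin 10; 13 remain.
Put 17 in bin 11; 13 remain.
Put 18 in bin 12; 12 remain.
Put 18 in bin 13; 12 remain.
Put 16 in bin 14; 14 remain.
Put 18 in bin 15; 12 remain.
Put 16 in bin 16; 14 remain.
Put 17 in bin 17; 13 remain.
Put 16 in bin 18; 14 remain.
18 bins × 30 = 540; used 308; unused 232.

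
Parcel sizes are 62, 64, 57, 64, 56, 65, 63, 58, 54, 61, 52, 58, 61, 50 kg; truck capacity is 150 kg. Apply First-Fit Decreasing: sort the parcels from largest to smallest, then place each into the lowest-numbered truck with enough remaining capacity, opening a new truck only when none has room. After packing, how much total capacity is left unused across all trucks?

Sorted descending: 65, 64, 64, 63, 62, 61, 61, 58, 58, 57, 56, 54, 52, 50.
Put 65 kg in truck 1; 85 kg remain.
Put 64 kg in truck 1; 21 kg remain.
Put 64 kg in truck 2; 86 kg remain.
Put 63 kg in truck 2; 23 kg remain.
Put 62 kg in truck 3; 88 kg remain.
Put 61 kg in truck 3; 27 kg remain.
Put 61 kg in truck 4; 89 kg remain.
Put 58 kg in truck 4; 31 kg remain.
Put 58 kg in truck 5; 92 kg remain.
Put 57 kg in truck 5; 35 kg remain.
Put 56 kg in truck 6; 94 kg remain.
Put 54 kg in truck 6; 40 kg remain.
Put 52 kg in truck 7; 98 kg remain.
Put 50 kg in truck 7; 48 kg remain.
7 trucks × 150 kg = 1050 kg; used 825 kg; unused 225 kg.

225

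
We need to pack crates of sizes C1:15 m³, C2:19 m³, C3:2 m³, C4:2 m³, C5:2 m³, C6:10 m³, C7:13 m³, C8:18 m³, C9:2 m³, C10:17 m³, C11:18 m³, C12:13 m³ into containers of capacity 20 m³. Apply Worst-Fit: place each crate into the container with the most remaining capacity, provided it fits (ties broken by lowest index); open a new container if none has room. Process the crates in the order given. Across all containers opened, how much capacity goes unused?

C1 (15 m³) → container 1 (remaining 5 m³)
C2 (19 m³) → container 2 (remaining 1 m³)
C3 (2 m³) → container 1 (remaining 3 m³)
C4 (2 m³) → container 1 (remaining 1 m³)
C5 (2 m³) → container 3 (remaining 18 m³)
C6 (10 m³) → container 3 (remaining 8 m³)
C7 (13 m³) → container 4 (remaining 7 m³)
C8 (18 m³) → container 5 (remaining 2 m³)
C9 (2 m³) → container 3 (remaining 6 m³)
C10 (17 m³) → container 6 (remaining 3 m³)
C11 (18 m³) → container 7 (remaining 2 m³)
C12 (13 m³) → container 8 (remaining 7 m³)
8 containers × 20 m³ = 160 m³; used 131 m³; unused 29 m³.

29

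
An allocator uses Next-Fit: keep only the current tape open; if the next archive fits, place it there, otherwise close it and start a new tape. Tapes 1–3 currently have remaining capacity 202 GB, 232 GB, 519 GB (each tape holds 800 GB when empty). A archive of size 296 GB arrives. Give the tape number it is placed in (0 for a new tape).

3

Next-Fit only looks at tape 3, which has 519 GB free.
296 GB fits there.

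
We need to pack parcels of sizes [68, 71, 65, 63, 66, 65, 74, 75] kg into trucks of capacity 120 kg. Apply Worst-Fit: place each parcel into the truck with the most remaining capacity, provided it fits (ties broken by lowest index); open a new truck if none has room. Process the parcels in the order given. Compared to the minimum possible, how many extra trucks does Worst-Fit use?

Worst-Fit: [68] [71] [65] [63] [66] [65] [74] [75] → 8 trucks.
8 parcels exceed 60 kg (half the capacity), and no two of those can share a truck, so at least 8 trucks are needed.
So 8 is already optimal.

0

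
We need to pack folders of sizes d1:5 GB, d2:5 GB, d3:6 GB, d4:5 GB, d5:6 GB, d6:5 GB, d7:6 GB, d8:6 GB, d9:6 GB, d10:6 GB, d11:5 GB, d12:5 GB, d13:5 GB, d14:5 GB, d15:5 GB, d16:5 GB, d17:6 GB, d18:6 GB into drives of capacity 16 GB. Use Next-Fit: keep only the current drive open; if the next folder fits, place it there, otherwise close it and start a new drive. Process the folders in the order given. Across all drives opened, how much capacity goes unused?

14

drive 1: place d1 (5 GB), 11 GB left
drive 1: place d2 (5 GB), 6 GB left
drive 1: place d3 (6 GB), 0 GB left
drive 2: place d4 (5 GB), 11 GB left
drive 2: place d5 (6 GB), 5 GB left
drive 2: place d6 (5 GB), 0 GB left
drive 3: place d7 (6 GB), 10 GB left
drive 3: place d8 (6 GB), 4 GB left
drive 4: place d9 (6 GB), 10 GB left
drive 4: place d10 (6 GB), 4 GB left
drive 5: place d11 (5 GB), 11 GB left
drive 5: place d12 (5 GB), 6 GB left
drive 5: place d13 (5 GB), 1 GB left
drive 6: place d14 (5 GB), 11 GB left
drive 6: place d15 (5 GB), 6 GB left
drive 6: place d16 (5 GB), 1 GB left
drive 7: place d17 (6 GB), 10 GB left
drive 7: place d18 (6 GB), 4 GB left
7 drives × 16 GB = 112 GB; used 98 GB; unused 14 GB.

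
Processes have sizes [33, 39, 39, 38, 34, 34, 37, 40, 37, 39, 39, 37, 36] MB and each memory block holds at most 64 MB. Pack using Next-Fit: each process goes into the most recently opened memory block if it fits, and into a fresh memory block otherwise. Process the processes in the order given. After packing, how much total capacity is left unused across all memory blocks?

33 MB → memory block 1 (remaining 31 MB)
39 MB → memory block 2 (remaining 25 MB)
39 MB → memory block 3 (remaining 25 MB)
38 MB → memory block 4 (remaining 26 MB)
34 MB → memory block 5 (remaining 30 MB)
34 MB → memory block 6 (remaining 30 MB)
37 MB → memory block 7 (remaining 27 MB)
40 MB → memory block 8 (remaining 24 MB)
37 MB → memory block 9 (remaining 27 MB)
39 MB → memory block 10 (remaining 25 MB)
39 MB → memory block 11 (remaining 25 MB)
37 MB → memory block 12 (remaining 27 MB)
36 MB → memory block 13 (remaining 28 MB)
13 memory blocks × 64 MB = 832 MB; used 482 MB; unused 350 MB.

350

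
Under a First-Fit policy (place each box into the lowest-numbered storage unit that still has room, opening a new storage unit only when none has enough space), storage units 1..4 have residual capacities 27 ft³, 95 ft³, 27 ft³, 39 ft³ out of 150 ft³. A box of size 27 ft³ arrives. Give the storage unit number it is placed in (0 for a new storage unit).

1

Storage units with room: storage unit 1 (27 ft³), storage unit 2 (95 ft³), storage unit 3 (27 ft³), storage unit 4 (39 ft³).
The first with room is storage unit 1.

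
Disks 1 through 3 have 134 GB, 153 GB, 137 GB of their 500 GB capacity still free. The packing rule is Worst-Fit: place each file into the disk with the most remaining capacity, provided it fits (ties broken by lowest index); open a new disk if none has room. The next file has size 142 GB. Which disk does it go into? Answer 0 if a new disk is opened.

Disks with room: disk 2 (153 GB).
Most room is disk 2 with 153 GB free.

2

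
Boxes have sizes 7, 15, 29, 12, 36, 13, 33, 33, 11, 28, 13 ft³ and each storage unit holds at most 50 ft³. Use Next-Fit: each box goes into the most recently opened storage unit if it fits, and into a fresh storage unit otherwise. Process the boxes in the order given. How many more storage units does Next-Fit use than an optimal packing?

1

Next-Fit: [7,15] [29,12] [36,13] [33] [33,11] [28,13] → 6 storage units.
Total size 230 ft³; any packing needs at least ⌈230/50⌉ = 5 storage units.
An optimal packing achieves that bound: [36,13] [33,15] [33,13] [29,12,7] [28,11] → 5 storage units.
Excess: 6 − 5 = 1.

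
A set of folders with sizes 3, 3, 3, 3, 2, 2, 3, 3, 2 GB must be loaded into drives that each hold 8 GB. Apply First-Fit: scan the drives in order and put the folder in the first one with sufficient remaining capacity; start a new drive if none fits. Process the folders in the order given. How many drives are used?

3

Put 3 GB in drive 1; 5 GB remain.
Put 3 GB in drive 1; 2 GB remain.
Put 3 GB in drive 2; 5 GB remain.
Put 3 GB in drive 2; 2 GB remain.
Put 2 GB in drive 1; 0 GB remain.
Put 2 GB in drive 2; 0 GB remain.
Put 3 GB in drive 3; 5 GB remain.
Put 3 GB in drive 3; 2 GB remain.
Put 2 GB in drive 3; 0 GB remain.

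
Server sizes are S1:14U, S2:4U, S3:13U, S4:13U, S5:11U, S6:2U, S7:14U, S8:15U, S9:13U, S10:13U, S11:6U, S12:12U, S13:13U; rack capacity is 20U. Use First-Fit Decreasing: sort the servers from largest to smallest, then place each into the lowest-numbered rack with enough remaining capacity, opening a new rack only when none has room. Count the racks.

10

Sorted descending: 15, 14, 14, 13, 13, 13, 13, 13, 12, 11, 6, 4, 2.
Put 15U in rack 1; 5U remain.
Put 14U in rack 2; 6U remain.
Put 14U in rack 3; 6U remain.
Put 13U in rack 4; 7U remain.
Put 13U in rack 5; 7U remain.
Put 13U in rack 6; 7U remain.
Put 13U in rack 7; 7U remain.
Put 13U in rack 8; 7U remain.
Put 12U in rack 9; 8U remain.
Put 11U in rack 10; 9U remain.
Put 6U in rack 2; 0U remain.
Put 4U in rack 1; 1U remain.
Put 2U in rack 3; 4U remain.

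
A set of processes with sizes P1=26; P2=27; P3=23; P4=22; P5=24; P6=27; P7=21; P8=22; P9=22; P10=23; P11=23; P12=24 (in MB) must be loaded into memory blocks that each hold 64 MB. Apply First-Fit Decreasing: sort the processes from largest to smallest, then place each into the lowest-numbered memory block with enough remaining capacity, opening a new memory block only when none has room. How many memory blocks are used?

6

Sorted descending: 27, 27, 26, 24, 24, 23, 23, 23, 22, 22, 22, 21.
Put 27 MB in memory block 1; 37 MB remain.
Put 27 MB in memory block 1; 10 MB remain.
Put 26 MB in memory block 2; 38 MB remain.
Put 24 MB in memory block 2; 14 MB remain.
Put 24 MB in memory block 3; 40 MB remain.
Put 23 MB in memory block 3; 17 MB remain.
Put 23 MB in memory block 4; 41 MB remain.
Put 23 MB in memory block 4; 18 MB remain.
Put 22 MB in memory block 5; 42 MB remain.
Put 22 MB in memory block 5; 20 MB remain.
Put 22 MB in memory block 6; 42 MB remain.
Put 21 MB in memory block 6; 21 MB remain.
Final memory blocks: [27,27] [26,24] [24,23] [23,23] [22,22] [22,21].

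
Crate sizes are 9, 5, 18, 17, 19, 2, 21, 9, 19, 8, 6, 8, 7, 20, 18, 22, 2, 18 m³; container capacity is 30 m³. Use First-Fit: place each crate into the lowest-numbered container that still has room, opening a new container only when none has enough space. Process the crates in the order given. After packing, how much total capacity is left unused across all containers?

container 1: place 9 m³, 21 m³ left
container 1: place 5 m³, 16 m³ left
container 2: place 18 m³, 12 m³ left
container 3: place 17 m³, 13 m³ left
container 4: place 19 m³, 11 m³ left
container 1: place 2 m³, 14 m³ left
container 5: place 21 m³, 9 m³ left
container 1: place 9 m³, 5 m³ left
container 6: place 19 m³, 11 m³ left
container 2: place 8 m³, 4 m³ left
container 3: place 6 m³, 7 m³ left
container 4: place 8 m³, 3 m³ left
container 3: place 7 m³, 0 m³ left
container 7: place 20 m³, 10 m³ left
container 8: place 18 m³, 12 m³ left
container 9: place 22 m³, 8 m³ left
container 1: place 2 m³, 3 m³ left
container 10: place 18 m³, 12 m³ left
10 containers × 30 m³ = 300 m³; used 228 m³; unused 72 m³.

72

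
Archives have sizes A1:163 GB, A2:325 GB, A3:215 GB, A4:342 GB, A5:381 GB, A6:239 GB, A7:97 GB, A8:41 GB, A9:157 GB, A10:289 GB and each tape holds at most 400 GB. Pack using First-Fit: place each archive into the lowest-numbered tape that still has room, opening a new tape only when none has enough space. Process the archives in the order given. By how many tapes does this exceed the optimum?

1

First-Fit: [163,215] [325,41] [342] [381] [239,97] [157] [289] → 7 tapes.
Total size 2249 GB; any packing needs at least ⌈2249/400⌉ = 6 tapes.
An optimal packing achieves that bound: [381] [342,41] [325] [289,97] [239,157] [215,163] → 6 tapes.
Excess: 7 − 6 = 1.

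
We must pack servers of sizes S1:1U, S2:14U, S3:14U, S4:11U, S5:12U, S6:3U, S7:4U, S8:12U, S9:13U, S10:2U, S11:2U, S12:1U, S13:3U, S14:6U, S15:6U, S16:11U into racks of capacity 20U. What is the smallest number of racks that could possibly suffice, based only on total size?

Total size = 1 + 14 + 14 + 11 + 12 + 3 + 4 + 12 + 13 + 2 + 2 + 1 + 3 + 6 + 6 + 11 = 115U.
⌈115 / 20⌉ = 6.

6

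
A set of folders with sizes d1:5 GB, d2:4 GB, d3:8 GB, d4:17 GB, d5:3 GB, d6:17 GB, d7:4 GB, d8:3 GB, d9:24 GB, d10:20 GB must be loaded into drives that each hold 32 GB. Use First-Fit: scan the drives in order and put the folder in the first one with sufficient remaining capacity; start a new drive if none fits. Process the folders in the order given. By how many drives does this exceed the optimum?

First-Fit: [5,4,8,3,4,3] [17] [17] [24] [20] → 5 drives.
Total size 105 GB; any packing needs at least ⌈105/32⌉ = 4 drives.
An optimal packing achieves that bound: [24,8] [20,5,4,3] [17,4,3] [17] → 4 drives.
Excess: 5 − 4 = 1.

1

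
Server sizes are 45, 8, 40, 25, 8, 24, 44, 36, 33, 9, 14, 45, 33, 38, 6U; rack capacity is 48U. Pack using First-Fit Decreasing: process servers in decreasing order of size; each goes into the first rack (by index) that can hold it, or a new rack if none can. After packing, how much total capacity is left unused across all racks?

Sorted descending: 45, 45, 44, 40, 38, 36, 33, 33, 25, 24, 14, 9, 8, 8, 6.
45U → rack 1 (remaining 3U)
45U → rack 2 (remaining 3U)
44U → rack 3 (remaining 4U)
40U → rack 4 (remaining 8U)
38U → rack 5 (remaining 10U)
36U → rack 6 (remaining 12U)
33U → rack 7 (remaining 15U)
33U → rack 8 (remaining 15U)
25U → rack 9 (remaining 23U)
24U → rack 10 (remaining 24U)
14U → rack 7 (remaining 1U)
9U → rack 5 (remaining 1U)
8U → rack 4 (remaining 0U)
8U → rack 6 (remaining 4U)
6U → rack 8 (remaining 9U)
10 racks × 48U = 480U; used 408U; unused 72U.

72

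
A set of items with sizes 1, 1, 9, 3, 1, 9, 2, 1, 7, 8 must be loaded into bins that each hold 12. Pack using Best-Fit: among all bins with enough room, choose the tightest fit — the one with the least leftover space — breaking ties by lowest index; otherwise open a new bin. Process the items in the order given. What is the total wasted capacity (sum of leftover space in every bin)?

6

1 → bin 1 (remaining 11)
1 → bin 1 (remaining 10)
9 → bin 1 (remaining 1)
3 → bin 2 (remaining 9)
1 → bin 1 (remaining 0)
9 → bin 2 (remaining 0)
2 → bin 3 (remaining 10)
1 → bin 3 (remaining 9)
7 → bin 3 (remaining 2)
8 → bin 4 (remaining 4)
4 bins × 12 = 48; used 42; unused 6.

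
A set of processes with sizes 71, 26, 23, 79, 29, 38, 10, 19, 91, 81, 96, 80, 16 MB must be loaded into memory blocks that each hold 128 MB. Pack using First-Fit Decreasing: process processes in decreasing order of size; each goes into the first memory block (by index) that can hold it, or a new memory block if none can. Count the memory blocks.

6 memory blocks

Sorted descending: 96, 91, 81, 80, 79, 71, 38, 29, 26, 23, 19, 16, 10.
96 MB → memory block 1 (remaining 32 MB)
91 MB → memory block 2 (remaining 37 MB)
81 MB → memory block 3 (remaining 47 MB)
80 MB → memory block 4 (remaining 48 MB)
79 MB → memory block 5 (remaining 49 MB)
71 MB → memory block 6 (remaining 57 MB)
38 MB → memory block 3 (remaining 9 MB)
29 MB → memory block 1 (remaining 3 MB)
26 MB → memory block 2 (remaining 11 MB)
23 MB → memory block 4 (remaining 25 MB)
19 MB → memory block 4 (remaining 6 MB)
16 MB → memory block 5 (remaining 33 MB)
10 MB → memory block 2 (remaining 1 MB)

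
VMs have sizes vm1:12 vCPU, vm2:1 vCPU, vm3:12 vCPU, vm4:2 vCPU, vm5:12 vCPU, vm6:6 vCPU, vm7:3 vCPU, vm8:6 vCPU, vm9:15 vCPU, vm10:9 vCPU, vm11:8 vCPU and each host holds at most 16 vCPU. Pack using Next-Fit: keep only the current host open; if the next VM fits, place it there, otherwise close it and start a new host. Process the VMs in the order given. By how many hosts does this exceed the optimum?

1

Next-Fit: [12,1] [12,2] [12] [6,3,6] [15] [9] [8] → 7 hosts.
Total size 86 vCPU; any packing needs at least ⌈86/16⌉ = 6 hosts.
An optimal packing achieves that bound: [15,1] [12,3] [12,2] [12] [9,6] [8,6] → 6 hosts.
Excess: 7 − 6 = 1.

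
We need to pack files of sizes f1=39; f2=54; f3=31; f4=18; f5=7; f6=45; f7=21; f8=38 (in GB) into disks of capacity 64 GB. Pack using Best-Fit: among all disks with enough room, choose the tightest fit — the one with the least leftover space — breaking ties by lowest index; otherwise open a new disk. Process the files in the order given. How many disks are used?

5 disks

f1 (39 GB) → disk 1 (remaining 25 GB)
f2 (54 GB) → disk 2 (remaining 10 GB)
f3 (31 GB) → disk 3 (remaining 33 GB)
f4 (18 GB) → disk 1 (remaining 7 GB)
f5 (7 GB) → disk 1 (remaining 0 GB)
f6 (45 GB) → disk 4 (remaining 19 GB)
f7 (21 GB) → disk 3 (remaining 12 GB)
f8 (38 GB) → disk 5 (remaining 26 GB)
Final disks: [39,18,7] [54] [31,21] [45] [38].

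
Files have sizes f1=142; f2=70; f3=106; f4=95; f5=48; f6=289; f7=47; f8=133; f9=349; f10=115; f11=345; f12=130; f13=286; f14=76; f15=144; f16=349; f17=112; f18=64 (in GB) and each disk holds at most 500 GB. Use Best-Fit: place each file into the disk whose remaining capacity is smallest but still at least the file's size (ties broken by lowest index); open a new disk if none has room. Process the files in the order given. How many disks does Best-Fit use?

7

f1 (142 GB) → disk 1 (remaining 358 GB)
f2 (70 GB) → disk 1 (remaining 288 GB)
f3 (106 GB) → disk 1 (remaining 182 GB)
f4 (95 GB) → disk 1 (remaining 87 GB)
f5 (48 GB) → disk 1 (remaining 39 GB)
f6 (289 GB) → disk 2 (remaining 211 GB)
f7 (47 GB) → disk 2 (remaining 164 GB)
f8 (133 GB) → disk 2 (remaining 31 GB)
f9 (349 GB) → disk 3 (remaining 151 GB)
f10 (115 GB) → disk 3 (remaining 36 GB)
f11 (345 GB) → disk 4 (remaining 155 GB)
f12 (130 GB) → disk 4 (remaining 25 GB)
f13 (286 GB) → disk 5 (remaining 214 GB)
f14 (76 GB) → disk 5 (remaining 138 GB)
f15 (144 GB) → disk 6 (remaining 356 GB)
f16 (349 GB) → disk 6 (remaining 7 GB)
f17 (112 GB) → disk 5 (remaining 26 GB)
f18 (64 GB) → disk 7 (remaining 436 GB)
Final disks: [142,70,106,95,48] [289,47,133] [349,115] [345,130] [286,76,112] [144,349] [64].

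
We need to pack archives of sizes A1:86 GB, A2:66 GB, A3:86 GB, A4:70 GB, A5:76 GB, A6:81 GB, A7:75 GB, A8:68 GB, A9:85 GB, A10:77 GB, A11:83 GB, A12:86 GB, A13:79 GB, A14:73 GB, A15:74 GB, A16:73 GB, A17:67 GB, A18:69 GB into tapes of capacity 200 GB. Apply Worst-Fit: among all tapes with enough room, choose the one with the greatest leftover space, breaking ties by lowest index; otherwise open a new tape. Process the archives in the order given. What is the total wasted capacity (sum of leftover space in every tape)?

426

Put A1 (86 GB) in tape 1; 114 GB remain.
Put A2 (66 GB) in tape 1; 48 GB remain.
Put A3 (86 GB) in tape 2; 114 GB remain.
Put A4 (70 GB) in tape 2; 44 GB remain.
Put A5 (76 GB) in tape 3; 124 GB remain.
Put A6 (81 GB) in tape 3; 43 GB remain.
Put A7 (75 GB) in tape 4; 125 GB remain.
Put A8 (68 GB) in tape 4; 57 GB remain.
Put A9 (85 GB) in tape 5; 115 GB remain.
Put A10 (77 GB) in tape 5; 38 GB remain.
Put A11 (83 GB) in tape 6; 117 GB remain.
Put A12 (86 GB) in tape 6; 31 GB remain.
Put A13 (79 GB) in tape 7; 121 GB remain.
Put A14 (73 GB) in tape 7; 48 GB remain.
Put A15 (74 GB) in tape 8; 126 GB remain.
Put A16 (73 GB) in tape 8; 53 GB remain.
Put A17 (67 GB) in tape 9; 133 GB remain.
Put A18 (69 GB) in tape 9; 64 GB remain.
9 tapes × 200 GB = 1800 GB; used 1374 GB; unused 426 GB.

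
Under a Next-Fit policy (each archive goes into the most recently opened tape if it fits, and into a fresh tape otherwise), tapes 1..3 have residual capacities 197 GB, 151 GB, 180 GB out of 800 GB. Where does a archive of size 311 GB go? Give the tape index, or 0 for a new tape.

0

Next-Fit only looks at tape 3, which has 180 GB free.
311 GB does not fit, so a new tape is opened.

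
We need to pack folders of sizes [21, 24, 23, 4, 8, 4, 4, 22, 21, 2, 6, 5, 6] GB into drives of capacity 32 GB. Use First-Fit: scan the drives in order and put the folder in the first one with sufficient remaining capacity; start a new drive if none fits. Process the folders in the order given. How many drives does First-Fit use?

5

21 GB → drive 1 (remaining 11 GB)
24 GB → drive 2 (remaining 8 GB)
23 GB → drive 3 (remaining 9 GB)
4 GB → drive 1 (remaining 7 GB)
8 GB → drive 2 (remaining 0 GB)
4 GB → drive 1 (remaining 3 GB)
4 GB → drive 3 (remaining 5 GB)
22 GB → drive 4 (remaining 10 GB)
21 GB → drive 5 (remaining 11 GB)
2 GB → drive 1 (remaining 1 GB)
6 GB → drive 4 (remaining 4 GB)
5 GB → drive 3 (remaining 0 GB)
6 GB → drive 5 (remaining 5 GB)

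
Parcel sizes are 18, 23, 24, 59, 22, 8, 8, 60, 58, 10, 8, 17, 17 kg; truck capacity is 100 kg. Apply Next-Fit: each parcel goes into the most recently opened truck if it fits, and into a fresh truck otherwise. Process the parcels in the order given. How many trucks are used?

5

Put 18 kg in truck 1; 82 kg remain.
Put 23 kg in truck 1; 59 kg remain.
Put 24 kg in truck 1; 35 kg remain.
Put 59 kg in truck 2; 41 kg remain.
Put 22 kg in truck 2; 19 kg remain.
Put 8 kg in truck 2; 11 kg remain.
Put 8 kg in truck 2; 3 kg remain.
Put 60 kg in truck 3; 40 kg remain.
Put 58 kg in truck 4; 42 kg remain.
Put 10 kg in truck 4; 32 kg remain.
Put 8 kg in truck 4; 24 kg remain.
Put 17 kg in truck 4; 7 kg remain.
Put 17 kg in truck 5; 83 kg remain.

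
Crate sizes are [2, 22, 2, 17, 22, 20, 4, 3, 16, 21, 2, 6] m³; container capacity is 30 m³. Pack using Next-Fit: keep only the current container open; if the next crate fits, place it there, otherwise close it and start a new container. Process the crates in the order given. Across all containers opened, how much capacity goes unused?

2 m³ → container 1 (remaining 28 m³)
22 m³ → container 1 (remaining 6 m³)
2 m³ → container 1 (remaining 4 m³)
17 m³ → container 2 (remaining 13 m³)
22 m³ → container 3 (remaining 8 m³)
20 m³ → container 4 (remaining 10 m³)
4 m³ → container 4 (remaining 6 m³)
3 m³ → container 4 (remaining 3 m³)
16 m³ → container 5 (remaining 14 m³)
21 m³ → container 6 (remaining 9 m³)
2 m³ → container 6 (remaining 7 m³)
6 m³ → container 6 (remaining 1 m³)
6 containers × 30 m³ = 180 m³; used 137 m³; unused 43 m³.

43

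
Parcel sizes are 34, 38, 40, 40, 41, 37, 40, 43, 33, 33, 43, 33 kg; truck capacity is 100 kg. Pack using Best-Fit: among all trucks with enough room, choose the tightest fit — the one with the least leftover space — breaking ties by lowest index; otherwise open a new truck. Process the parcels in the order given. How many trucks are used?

truck 1: place 34 kg, 66 kg left
truck 1: place 38 kg, 28 kg left
truck 2: place 40 kg, 60 kg left
truck 2: place 40 kg, 20 kg left
truck 3: place 41 kg, 59 kg left
truck 3: place 37 kg, 22 kg left
truck 4: place 40 kg, 60 kg left
truck 4: place 43 kg, 17 kg left
truck 5: place 33 kg, 67 kg left
truck 5: place 33 kg, 34 kg left
truck 6: place 43 kg, 57 kg left
truck 5: place 33 kg, 1 kg left

6 trucks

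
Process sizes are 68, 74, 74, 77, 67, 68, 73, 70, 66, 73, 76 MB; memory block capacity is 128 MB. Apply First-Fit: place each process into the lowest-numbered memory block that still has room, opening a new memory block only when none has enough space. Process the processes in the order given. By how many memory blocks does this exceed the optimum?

First-Fit: [68] [74] [74] [77] [67] [68] [73] [70] [66] [73] [76] → 11 memory blocks.
11 processes exceed 64 MB (half the capacity), and no two of those can share a memory block, so at least 11 memory blocks are needed.
So 11 is already optimal.

0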